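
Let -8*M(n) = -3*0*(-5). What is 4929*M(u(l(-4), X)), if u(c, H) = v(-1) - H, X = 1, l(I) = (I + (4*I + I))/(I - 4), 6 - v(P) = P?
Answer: 0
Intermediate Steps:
v(P) = 6 - P
l(I) = 6*I/(-4 + I) (l(I) = (I + 5*I)/(-4 + I) = (6*I)/(-4 + I) = 6*I/(-4 + I))
u(c, H) = 7 - H (u(c, H) = (6 - 1*(-1)) - H = (6 + 1) - H = 7 - H)
M(n) = 0 (M(n) = -(-3*0)*(-5)/8 = -0*(-5) = -1/8*0 = 0)
4929*M(u(l(-4), X)) = 4929*0 = 0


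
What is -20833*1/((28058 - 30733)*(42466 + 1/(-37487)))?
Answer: 780966671/4258393867175 ≈ 0.00018339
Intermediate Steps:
-20833*1/((28058 - 30733)*(42466 + 1/(-37487))) = -20833*(-1/(2675*(42466 - 1/37487))) = -20833/((1591922941/37487)*(-2675)) = -20833/(-4258393867175/37487) = -20833*(-37487/4258393867175) = 780966671/4258393867175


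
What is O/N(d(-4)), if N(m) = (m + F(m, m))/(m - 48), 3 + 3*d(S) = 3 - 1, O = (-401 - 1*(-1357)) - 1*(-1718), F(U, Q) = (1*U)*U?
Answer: 581595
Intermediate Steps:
F(U, Q) = U² (F(U, Q) = U*U = U²)
O = 2674 (O = (-401 + 1357) + 1718 = 956 + 1718 = 2674)
d(S) = -⅓ (d(S) = -1 + (3 - 1)/3 = -1 + (⅓)*2 = -1 + ⅔ = -⅓)
N(m) = (m + m²)/(-48 + m) (N(m) = (m + m²)/(m - 48) = (m + m²)/(-48 + m))
O/N(d(-4)) = 2674/((-(1 - ⅓)/(3*(-48 - ⅓)))) = 2674/((-⅓*⅔/(-145/3))) = 2674/((-⅓*(-3/145)*⅔)) = 2674/(2/435) = 2674*(435/2) = 581595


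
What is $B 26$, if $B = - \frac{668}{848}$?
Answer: $- \frac{2171}{106} \approx -20.481$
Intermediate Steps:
$B = - \frac{167}{212}$ ($B = \left(-668\right) \frac{1}{848} = - \frac{167}{212} \approx -0.78774$)
$B 26 = \left(- \frac{167}{212}\right) 26 = - \frac{2171}{106}$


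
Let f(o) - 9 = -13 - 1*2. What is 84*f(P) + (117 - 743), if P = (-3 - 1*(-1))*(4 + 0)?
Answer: -1130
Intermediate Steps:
P = -8 (P = (-3 + 1)*4 = -2*4 = -8)
f(o) = -6 (f(o) = 9 + (-13 - 1*2) = 9 + (-13 - 2) = 9 - 15 = -6)
84*f(P) + (117 - 743) = 84*(-6) + (117 - 743) = -504 - 626 = -1130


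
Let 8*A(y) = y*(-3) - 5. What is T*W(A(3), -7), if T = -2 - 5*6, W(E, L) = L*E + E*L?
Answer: -784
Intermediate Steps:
A(y) = -5/8 - 3*y/8 (A(y) = (y*(-3) - 5)/8 = (-3*y - 5)/8 = (-5 - 3*y)/8 = -5/8 - 3*y/8)
W(E, L) = 2*E*L (W(E, L) = E*L + E*L = 2*E*L)
T = -32 (T = -2 - 30 = -32)
T*W(A(3), -7) = -64*(-5/8 - 3/8*3)*(-7) = -64*(-5/8 - 9/8)*(-7) = -64*(-7)*(-7)/4 = -32*49/2 = -784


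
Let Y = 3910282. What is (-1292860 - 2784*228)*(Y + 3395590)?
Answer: -14082886537664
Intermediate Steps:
(-1292860 - 2784*228)*(Y + 3395590) = (-1292860 - 2784*228)*(3910282 + 3395590) = (-1292860 - 634752)*7305872 = -1927612*7305872 = -14082886537664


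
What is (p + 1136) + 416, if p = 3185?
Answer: 4737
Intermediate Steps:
(p + 1136) + 416 = (3185 + 1136) + 416 = 4321 + 416 = 4737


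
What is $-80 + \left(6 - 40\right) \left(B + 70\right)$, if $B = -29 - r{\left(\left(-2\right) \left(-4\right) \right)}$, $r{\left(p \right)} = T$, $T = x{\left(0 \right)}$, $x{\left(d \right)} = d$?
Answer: $-1474$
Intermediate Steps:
$T = 0$
$r{\left(p \right)} = 0$
$B = -29$ ($B = -29 - 0 = -29 + 0 = -29$)
$-80 + \left(6 - 40\right) \left(B + 70\right) = -80 + \left(6 - 40\right) \left(-29 + 70\right) = -80 + \left(6 - 40\right) 41 = -80 - 1394 = -1474$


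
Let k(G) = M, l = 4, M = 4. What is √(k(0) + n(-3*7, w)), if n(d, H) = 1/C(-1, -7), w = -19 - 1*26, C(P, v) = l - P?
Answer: √105/5 ≈ 2.0494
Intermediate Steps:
C(P, v) = 4 - P
k(G) = 4
w = -45 (w = -19 - 26 = -45)
n(d, H) = ⅕ (n(d, H) = 1/(4 - 1*(-1)) = 1/(4 + 1) = 1/5 = ⅕)
√(k(0) + n(-3*7, w)) = √(4 + ⅕) = √(21/5) = √105/5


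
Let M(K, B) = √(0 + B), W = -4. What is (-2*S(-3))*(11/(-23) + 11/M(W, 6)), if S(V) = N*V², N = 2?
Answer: 396/23 - 66*√6 ≈ -144.45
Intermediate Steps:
S(V) = 2*V²
M(K, B) = √B
(-2*S(-3))*(11/(-23) + 11/M(W, 6)) = (-4*(-3)²)*(11/(-23) + 11/(√6)) = (-4*9)*(11*(-1/23) + 11*(√6/6)) = (-2*18)*(-11/23 + 11*√6/6) = -36*(-11/23 + 11*√6/6) = 396/23 - 66*√6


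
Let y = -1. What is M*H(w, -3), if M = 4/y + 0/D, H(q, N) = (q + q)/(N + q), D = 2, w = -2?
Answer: -16/5 ≈ -3.2000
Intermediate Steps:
H(q, N) = 2*q/(N + q) (H(q, N) = (2*q)/(N + q) = 2*q/(N + q))
M = -4 (M = 4/(-1) + 0/2 = 4*(-1) + 0*(1/2) = -4 + 0 = -4)
M*H(w, -3) = -8*(-2)/(-3 - 2) = -8*(-2)/(-5) = -8*(-2)*(-1)/5 = -4*4/5 = -16/5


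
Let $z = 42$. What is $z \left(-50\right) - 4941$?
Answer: $-7041$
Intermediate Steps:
$z \left(-50\right) - 4941 = 42 \left(-50\right) - 4941 = -2100 - 4941 = -7041$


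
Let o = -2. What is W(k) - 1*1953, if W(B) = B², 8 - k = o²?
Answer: -1937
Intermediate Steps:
k = 4 (k = 8 - 1*(-2)² = 8 - 1*4 = 8 - 4 = 4)
W(k) - 1*1953 = 4² - 1*1953 = 16 - 1953 = -1937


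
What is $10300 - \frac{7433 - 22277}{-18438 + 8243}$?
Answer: $\frac{104993656}{10195} \approx 10299.0$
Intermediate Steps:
$10300 - \frac{7433 - 22277}{-18438 + 8243} = 10300 - - \frac{14844}{-10195} = 10300 - \left(-14844\right) \left(- \frac{1}{10195}\right) = 10300 - \frac{14844}{10195} = \frac{104993656}{10195}$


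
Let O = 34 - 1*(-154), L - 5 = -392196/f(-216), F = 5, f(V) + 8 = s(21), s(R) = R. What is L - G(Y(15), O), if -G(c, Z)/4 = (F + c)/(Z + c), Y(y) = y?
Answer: -79601553/2639 ≈ -30164.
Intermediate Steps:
f(V) = 13 (f(V) = -8 + 21 = 13)
L = -392131/13 (L = 5 - 392196/13 = -392131/13 ≈ -30164.)
O = 188 (O = 34 + 154 = 188)
G(c, Z) = -4*(5 + c)/(Z + c)
L - G(Y(15), O) = -392131/13 - 4*(-5 - 1*15)/(188 + 15) = -392131/13 - 4*(-5 - 15)/203 = -392131/13 - 4*(-20)/203 = -392131/13 - 1*(-80/203) = -392131/13 + 80/203 = -79601553/2639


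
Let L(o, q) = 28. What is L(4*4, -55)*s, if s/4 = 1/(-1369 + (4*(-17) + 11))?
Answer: -56/713 ≈ -0.078541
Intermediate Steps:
s = -2/713 (s = 4/(-1369 + (4*(-17) + 11)) = 4/(-1369 + (-68 + 11)) = 4/(-1369 - 57) = 4/(-1426) = 4*(-1/1426) = -2/713 ≈ -0.0028051)
L(4*4, -55)*s = 28*(-2/713) = -56/713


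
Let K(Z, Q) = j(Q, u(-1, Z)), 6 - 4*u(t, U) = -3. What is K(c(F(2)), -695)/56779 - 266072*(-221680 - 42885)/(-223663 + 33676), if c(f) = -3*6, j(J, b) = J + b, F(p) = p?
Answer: -2283922004871551/6164155356 ≈ -3.7052e+5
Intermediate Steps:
u(t, U) = 9/4 (u(t, U) = 3/2 - 1/4*(-3) = 3/2 + 3/4 = 9/4)
c(f) = -18
K(Z, Q) = 9/4 + Q (K(Z, Q) = Q + 9/4 = 9/4 + Q)
K(c(F(2)), -695)/56779 - 266072*(-221680 - 42885)/(-223663 + 33676) = (9/4 - 695)/56779 - 266072*(-221680 - 42885)/(-223663 + 33676) = -2771/4*1/56779 - 266072/((-189987/(-264565))) = -2771/227116 - 266072/((-189987*(-1/264565))) = -2771/227116 - 266072/27141/37795 = -2771/227116 - 266072*37795/27141 = -2771/227116 - 10056191240/27141 = -2283922004871551/6164155356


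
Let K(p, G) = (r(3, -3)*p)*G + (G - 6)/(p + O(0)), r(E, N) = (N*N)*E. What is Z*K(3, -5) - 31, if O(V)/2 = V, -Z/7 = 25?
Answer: 214457/3 ≈ 71486.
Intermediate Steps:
Z = -175 (Z = -7*25 = -175)
r(E, N) = E*N² (r(E, N) = N²*E = E*N²)
O(V) = 2*V
K(p, G) = (-6 + G)/p + 27*G*p (K(p, G) = ((3*(-3)²)*p)*G + (G - 6)/(p + 2*0) = ((3*9)*p)*G + (-6 + G)/(p + 0) = (27*p)*G + (-6 + G)/p = 27*G*p + (-6 + G)/p = (-6 + G)/p + 27*G*p)
Z*K(3, -5) - 31 = -175*(-6 - 5 + 27*(-5)*3²)/3 - 31 = -175*(-6 - 5 + 27*(-5)*9)/3 - 31 = -175*(-6 - 5 - 1215)/3 - 31 = -175*(-1226)/3 - 31 = -175*(-1226/3) - 31 = 214550/3 - 31 = 214457/3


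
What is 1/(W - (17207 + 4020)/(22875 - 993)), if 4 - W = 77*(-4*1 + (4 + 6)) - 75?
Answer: -21882/8402033 ≈ -0.0026044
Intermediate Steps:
W = -383 (W = 4 - (77*(-4*1 + (4 + 6)) - 75) = 4 - (77*(-4 + 10) - 75) = 4 - (77*6 - 75) = 4 - (462 - 75) = 4 - 1*387 = 4 - 387 = -383)
1/(W - (17207 + 4020)/(22875 - 993)) = 1/(-383 - (17207 + 4020)/(22875 - 993)) = 1/(-383 - 21227/21882) = 1/(-8402033/21882) = -21882/8402033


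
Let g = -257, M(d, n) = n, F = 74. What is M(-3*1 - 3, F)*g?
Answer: -19018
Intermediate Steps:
M(-3*1 - 3, F)*g = 74*(-257) = -19018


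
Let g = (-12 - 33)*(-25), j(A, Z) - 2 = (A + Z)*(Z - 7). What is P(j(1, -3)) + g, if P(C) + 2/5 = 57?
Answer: 5908/5 ≈ 1181.6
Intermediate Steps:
j(A, Z) = 2 + (-7 + Z)*(A + Z) (j(A, Z) = 2 + (A + Z)*(Z - 7) = 2 + (A + Z)*(-7 + Z) = 2 + (-7 + Z)*(A + Z))
P(C) = 283/5 (P(C) = -⅖ + 57 = 283/5)
g = 1125 (g = -45*(-25) = 1125)
P(j(1, -3)) + g = 283/5 + 1125 = 5908/5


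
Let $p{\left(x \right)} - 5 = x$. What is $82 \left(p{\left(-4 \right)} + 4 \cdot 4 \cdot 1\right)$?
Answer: $1394$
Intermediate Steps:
$p{\left(x \right)} = 5 + x$
$82 \left(p{\left(-4 \right)} + 4 \cdot 4 \cdot 1\right) = 82 \left(\left(5 - 4\right) + 4 \cdot 4 \cdot 1\right) = 82 \left(1 + 16 \cdot 1\right) = 82 \left(1 + 16\right) = 82 \cdot 17 = 1394$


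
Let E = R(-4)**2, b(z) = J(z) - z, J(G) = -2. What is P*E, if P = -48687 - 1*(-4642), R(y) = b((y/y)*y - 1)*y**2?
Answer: -101479680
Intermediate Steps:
b(z) = -2 - z
R(y) = y**2*(-1 - y) (R(y) = (-2 - ((y/y)*y - 1))*y**2 = (-2 - (1*y - 1))*y**2 = (-2 - (y - 1))*y**2 = (-2 - (-1 + y))*y**2 = (-2 + (1 - y))*y**2 = (-1 - y)*y**2 = y**2*(-1 - y))
E = 2304 (E = ((-4)**2*(-1 - 1*(-4)))**2 = (16*(-1 + 4))**2 = (16*3)**2 = 48**2 = 2304)
P = -44045 (P = -48687 + 4642 = -44045)
P*E = -44045*2304 = -101479680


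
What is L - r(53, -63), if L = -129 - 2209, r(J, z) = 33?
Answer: -2371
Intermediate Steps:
L = -2338
L - r(53, -63) = -2338 - 1*33 = -2338 - 33 = -2371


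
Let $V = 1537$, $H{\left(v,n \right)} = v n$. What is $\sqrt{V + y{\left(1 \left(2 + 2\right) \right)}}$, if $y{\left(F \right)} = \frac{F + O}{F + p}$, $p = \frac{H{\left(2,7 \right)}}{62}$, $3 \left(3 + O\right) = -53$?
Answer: $\frac{\sqrt{236778963}}{393} \approx 39.154$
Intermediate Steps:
$O = - \frac{62}{3}$ ($O = -3 + \frac{1}{3} \left(-53\right) = -3 - \frac{53}{3} = - \frac{62}{3} \approx -20.667$)
$H{\left(v,n \right)} = n v$
$p = \frac{7}{31}$ ($p = \frac{7 \cdot 2}{62} = 14 \cdot \frac{1}{62} = \frac{7}{31} \approx 0.22581$)
$y{\left(F \right)} = \frac{- \frac{62}{3} + F}{\frac{7}{31} + F}$ ($y{\left(F \right)} = \frac{F - \frac{62}{3}}{F + \frac{7}{31}} = \frac{- \frac{62}{3} + F}{\frac{7}{31} + F}$)
$\sqrt{V + y{\left(1 \left(2 + 2\right) \right)}} = \sqrt{1537 + \frac{31 \left(-62 + 3 \cdot 1 \left(2 + 2\right)\right)}{3 \left(7 + 31 \cdot 1 \left(2 + 2\right)\right)}} = \sqrt{1537 + \frac{31 \left(-62 + 3 \cdot 1 \cdot 4\right)}{3 \left(7 + 31 \cdot 1 \cdot 4\right)}} = \sqrt{1537 + \frac{31 \left(-62 + 3 \cdot 4\right)}{3 \left(7 + 31 \cdot 4\right)}} = \sqrt{1537 + \frac{31 \left(-62 + 12\right)}{3 \left(7 + 124\right)}} = \sqrt{1537 + \frac{31}{3} \cdot \frac{1}{131} \left(-50\right)} = \sqrt{1537 - \frac{1550}{393}} = \sqrt{\frac{602491}{393}} = \frac{\sqrt{236778963}}{393}$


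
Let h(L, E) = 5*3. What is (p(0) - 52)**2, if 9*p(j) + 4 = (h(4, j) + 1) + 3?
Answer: 22801/9 ≈ 2533.4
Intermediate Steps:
h(L, E) = 15
p(j) = 5/3 (p(j) = -4/9 + ((15 + 1) + 3)/9 = -4/9 + (16 + 3)/9 = -4/9 + (1/9)*19 = -4/9 + 19/9 = 5/3)
(p(0) - 52)**2 = (5/3 - 52)**2 = (-151/3)**2 = 22801/9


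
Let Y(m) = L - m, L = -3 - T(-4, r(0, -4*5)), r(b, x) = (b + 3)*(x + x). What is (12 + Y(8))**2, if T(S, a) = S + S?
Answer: 81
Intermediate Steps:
r(b, x) = 2*x*(3 + b) (r(b, x) = (3 + b)*(2*x) = 2*x*(3 + b))
T(S, a) = 2*S
L = 5 (L = -3 - 2*(-4) = -3 - 1*(-8) = -3 + 8 = 5)
Y(m) = 5 - m
(12 + Y(8))**2 = (12 + (5 - 1*8))**2 = (12 + (5 - 8))**2 = (12 - 3)**2 = 9**2 = 81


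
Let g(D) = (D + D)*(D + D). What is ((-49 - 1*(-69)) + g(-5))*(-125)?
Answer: -15000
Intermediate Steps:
g(D) = 4*D**2 (g(D) = (2*D)*(2*D) = 4*D**2)
((-49 - 1*(-69)) + g(-5))*(-125) = ((-49 - 1*(-69)) + 4*(-5)**2)*(-125) = ((-49 + 69) + 4*25)*(-125) = (20 + 100)*(-125) = 120*(-125) = -15000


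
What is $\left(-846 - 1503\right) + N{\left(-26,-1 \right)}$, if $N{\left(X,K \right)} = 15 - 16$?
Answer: $-2350$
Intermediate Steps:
$N{\left(X,K \right)} = -1$
$\left(-846 - 1503\right) + N{\left(-26,-1 \right)} = \left(-846 - 1503\right) - 1 = -2349 - 1 = -2350$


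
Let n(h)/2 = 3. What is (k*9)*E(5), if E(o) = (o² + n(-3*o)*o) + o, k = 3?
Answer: 1620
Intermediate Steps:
n(h) = 6 (n(h) = 2*3 = 6)
E(o) = o² + 7*o (E(o) = (o² + 6*o) + o = o² + 7*o)
(k*9)*E(5) = (3*9)*(5*(7 + 5)) = 27*(5*12) = 27*60 = 1620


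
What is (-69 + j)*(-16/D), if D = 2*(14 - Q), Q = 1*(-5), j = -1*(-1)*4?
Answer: 520/19 ≈ 27.368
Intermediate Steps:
j = 4 (j = 1*4 = 4)
Q = -5
D = 38 (D = 2*(14 - 1*(-5)) = 2*(14 + 5) = 2*19 = 38)
(-69 + j)*(-16/D) = (-69 + 4)*(-16/38) = -(-1040)/38 = -65*(-8/19) = 520/19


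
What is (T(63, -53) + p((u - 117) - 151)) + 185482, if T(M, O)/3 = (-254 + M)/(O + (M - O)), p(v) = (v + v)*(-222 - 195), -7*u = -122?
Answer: 8283439/21 ≈ 3.9445e+5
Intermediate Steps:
u = 122/7 (u = -1/7*(-122) = 122/7 ≈ 17.429)
p(v) = -834*v (p(v) = (2*v)*(-417) = -834*v)
T(M, O) = 3*(-254 + M)/M (T(M, O) = 3*((-254 + M)/(O + (M - O))) = 3*((-254 + M)/M) = 3*(-254 + M)/M)
(T(63, -53) + p((u - 117) - 151)) + 185482 = ((3 - 762/63) - 834*((122/7 - 117) - 151)) + 185482 = ((3 - 762*1/63) - 834*(-697/7 - 151)) + 185482 = ((3 - 254/21) - 834*(-1754/7)) + 185482 = (-191/21 + 1462836/7) + 185482 = 4388317/21 + 185482 = 8283439/21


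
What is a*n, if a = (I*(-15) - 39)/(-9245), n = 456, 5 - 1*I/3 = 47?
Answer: -844056/9245 ≈ -91.299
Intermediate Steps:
I = -126 (I = 15 - 3*47 = 15 - 141 = -126)
a = -1851/9245 (a = (-126*(-15) - 39)/(-9245) = (1890 - 39)*(-1/9245) = 1851*(-1/9245) = -1851/9245 ≈ -0.20022)
a*n = -1851/9245*456 = -844056/9245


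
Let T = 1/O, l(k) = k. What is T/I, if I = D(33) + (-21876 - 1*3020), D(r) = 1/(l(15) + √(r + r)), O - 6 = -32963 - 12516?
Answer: 359859/407393321608195 - √66/4481326537690145 ≈ 8.8332e-10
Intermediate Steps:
O = -45473 (O = 6 + (-32963 - 12516) = 6 - 45479 = -45473)
D(r) = 1/(15 + √2*√r) (D(r) = 1/(15 + √(r + r)) = 1/(15 + √(2*r)) = 1/(15 + √2*√r))
I = -24896 + 1/(15 + √66) (I = 1/(15 + √2*√33) + (-21876 - 1*3020) = 1/(15 + √66) + (-21876 - 3020) = 1/(15 + √66) - 24896 = -24896 + 1/(15 + √66) ≈ -24896.)
T = -1/45473 (T = 1/(-45473) = -1/45473 ≈ -2.1991e-5)
T/I = -1/(45473*(-1319483/53 - √66/159))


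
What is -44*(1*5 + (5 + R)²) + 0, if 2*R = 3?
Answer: -2079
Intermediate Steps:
R = 3/2 (R = (½)*3 = 3/2 ≈ 1.5000)
-44*(1*5 + (5 + R)²) + 0 = -44*(1*5 + (5 + 3/2)²) + 0 = -44*(5 + (13/2)²) + 0 = -44*(5 + 169/4) + 0 = -44*189/4 + 0 = -2079 + 0 = -2079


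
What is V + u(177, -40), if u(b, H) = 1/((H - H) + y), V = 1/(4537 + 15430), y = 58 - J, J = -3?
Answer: 20028/1217987 ≈ 0.016444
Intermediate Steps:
y = 61 (y = 58 - 1*(-3) = 58 + 3 = 61)
V = 1/19967 ≈ 5.0083e-5
u(b, H) = 1/61 (u(b, H) = 1/((H - H) + 61) = 1/(0 + 61) = 1/61)
V + u(177, -40) = 1/19967 + 1/61 = 20028/1217987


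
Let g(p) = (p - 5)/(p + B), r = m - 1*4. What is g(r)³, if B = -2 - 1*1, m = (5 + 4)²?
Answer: 46656/50653 ≈ 0.92109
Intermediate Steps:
m = 81 (m = 9² = 81)
B = -3 (B = -2 - 1 = -3)
r = 77 (r = 81 - 1*4 = 81 - 4 = 77)
g(p) = (-5 + p)/(-3 + p) (g(p) = (p - 5)/(p - 3) = (-5 + p)/(-3 + p))
g(r)³ = ((-5 + 77)/(-3 + 77))³ = (72/74)³ = ((1/74)*72)³ = (36/37)³ = 46656/50653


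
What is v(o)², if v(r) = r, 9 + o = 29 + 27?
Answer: 2209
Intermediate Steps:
o = 47 (o = -9 + (29 + 27) = -9 + 56 = 47)
v(o)² = 47² = 2209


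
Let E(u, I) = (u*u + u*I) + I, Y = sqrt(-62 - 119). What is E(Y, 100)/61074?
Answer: -1/754 + 50*I*sqrt(181)/30537 ≈ -0.0013263 + 0.022028*I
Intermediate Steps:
Y = I*sqrt(181) (Y = sqrt(-181) = I*sqrt(181) ≈ 13.454*I)
E(u, I) = I + u**2 + I*u (E(u, I) = (u**2 + I*u) + I = I + u**2 + I*u)
E(Y, 100)/61074 = (100 + (I*sqrt(181))**2 + 100*(I*sqrt(181)))/61074 = (100 - 181 + 100*I*sqrt(181))*(1/61074) = (-81 + 100*I*sqrt(181))*(1/61074) = -1/754 + 50*I*sqrt(181)/30537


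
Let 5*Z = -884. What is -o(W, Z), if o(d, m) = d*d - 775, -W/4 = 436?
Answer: -3040761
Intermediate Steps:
Z = -884/5 (Z = (1/5)*(-884) = -884/5 ≈ -176.80)
W = -1744 (W = -4*436 = -1744)
o(d, m) = -775 + d**2 (o(d, m) = d**2 - 775 = -775 + d**2)
-o(W, Z) = -(-775 + (-1744)**2) = -(-775 + 3041536) = -1*3040761 = -3040761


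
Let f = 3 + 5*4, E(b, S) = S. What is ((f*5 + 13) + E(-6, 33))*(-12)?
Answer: -1932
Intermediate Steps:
f = 23 (f = 3 + 20 = 23)
((f*5 + 13) + E(-6, 33))*(-12) = ((23*5 + 13) + 33)*(-12) = ((115 + 13) + 33)*(-12) = (128 + 33)*(-12) = 161*(-12) = -1932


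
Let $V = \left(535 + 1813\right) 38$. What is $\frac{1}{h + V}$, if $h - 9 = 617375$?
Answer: $\frac{1}{706608} \approx 1.4152 \cdot 10^{-6}$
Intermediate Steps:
$h = 617384$ ($h = 9 + 617375 = 617384$)
$V = 89224$ ($V = 2348 \cdot 38 = 89224$)
$\frac{1}{h + V} = \frac{1}{617384 + 89224} = \frac{1}{706608}$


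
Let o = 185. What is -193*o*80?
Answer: -2856400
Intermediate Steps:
-193*o*80 = -193*185*80 = -35705*80 = -2856400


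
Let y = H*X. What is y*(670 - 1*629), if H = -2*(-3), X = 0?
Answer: 0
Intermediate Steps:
H = 6 (H = -1*(-6) = 6)
y = 0 (y = 6*0 = 0)
y*(670 - 1*629) = 0*(670 - 1*629) = 0*(670 - 629) = 0*41 = 0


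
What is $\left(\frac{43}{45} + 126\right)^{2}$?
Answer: $\frac{32638369}{2025} \approx 16118.0$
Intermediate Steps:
$\left(\frac{43}{45} + 126\right)^{2} = \left(\frac{5713}{45}\right)^{2} = \frac{32638369}{2025}$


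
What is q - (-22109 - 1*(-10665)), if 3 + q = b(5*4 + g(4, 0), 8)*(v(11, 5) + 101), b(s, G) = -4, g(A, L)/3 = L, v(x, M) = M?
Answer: 11017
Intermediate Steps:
g(A, L) = 3*L
q = -427 (q = -3 - 4*(5 + 101) = -3 - 4*106 = -3 - 424 = -427)
q - (-22109 - 1*(-10665)) = -427 - (-22109 - 1*(-10665)) = -427 - (-22109 + 10665) = -427 - 1*(-11444) = -427 + 11444 = 11017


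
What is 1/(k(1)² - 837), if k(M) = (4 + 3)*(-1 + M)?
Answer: -1/837 ≈ -0.0011947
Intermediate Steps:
k(M) = -7 + 7*M (k(M) = 7*(-1 + M) = -7 + 7*M)
1/(k(1)² - 837) = 1/((-7 + 7*1)² - 837) = 1/((-7 + 7)² - 837) = 1/(0² - 837) = 1/(0 - 837) = 1/(-837) = -1/837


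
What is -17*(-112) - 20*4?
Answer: 1824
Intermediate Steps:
-17*(-112) - 20*4 = 1904 - 80 = 1824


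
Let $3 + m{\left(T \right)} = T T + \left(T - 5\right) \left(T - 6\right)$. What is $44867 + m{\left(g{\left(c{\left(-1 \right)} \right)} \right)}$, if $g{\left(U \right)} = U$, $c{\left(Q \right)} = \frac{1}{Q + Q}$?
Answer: $44900$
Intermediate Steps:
$c{\left(Q \right)} = \frac{1}{2 Q}$
$m{\left(T \right)} = -3 + T^{2} + \left(-6 + T\right) \left(-5 + T\right)$ ($m{\left(T \right)} = -3 + \left(T T + \left(T - 5\right) \left(T - 6\right)\right) = -3 + \left(T^{2} + \left(-5 + T\right) \left(-6 + T\right)\right) = -3 + \left(T^{2} + \left(-6 + T\right) \left(-5 + T\right)\right) = -3 + T^{2} + \left(-6 + T\right) \left(-5 + T\right)$)
$44867 + m{\left(g{\left(c{\left(-1 \right)} \right)} \right)} = 44867 + \left(27 - 11 \frac{1}{2 \left(-1\right)} + 2 \left(\frac{1}{2 \left(-1\right)}\right)^{2}\right) = 44867 + \left(27 - 11 \cdot \frac{1}{2} \left(-1\right) + 2 \left(\frac{1}{2} \left(-1\right)\right)^{2}\right) = 44867 + \left(27 - - \frac{11}{2} + 2 \left(- \frac{1}{2}\right)^{2}\right) = 44867 + \left(27 + \frac{11}{2} + 2 \cdot \frac{1}{4}\right) = 44867 + \left(27 + \frac{11}{2} + \frac{1}{2}\right) = 44867 + 33 = 44900$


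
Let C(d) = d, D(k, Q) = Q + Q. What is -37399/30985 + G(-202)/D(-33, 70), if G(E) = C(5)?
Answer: -1016187/867580 ≈ -1.1713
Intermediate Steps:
D(k, Q) = 2*Q
G(E) = 5
-37399/30985 + G(-202)/D(-33, 70) = -37399/30985 + 5/((2*70)) = -37399*1/30985 + 5/140 = -37399/30985 + 5*(1/140) = -37399/30985 + 1/28 = -1016187/867580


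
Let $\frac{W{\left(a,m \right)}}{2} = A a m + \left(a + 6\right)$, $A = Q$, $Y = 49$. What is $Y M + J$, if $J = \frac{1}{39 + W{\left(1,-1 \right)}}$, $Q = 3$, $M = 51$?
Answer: $\frac{117454}{47} \approx 2499.0$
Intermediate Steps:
$A = 3$
$W{\left(a,m \right)} = 12 + 2 a + 6 a m$ ($W{\left(a,m \right)} = 2 \left(3 a m + \left(a + 6\right)\right) = 2 \left(3 a m + \left(6 + a\right)\right) = 2 \left(6 + a + 3 a m\right) = 12 + 2 a + 6 a m$)
$J = \frac{1}{47}$ ($J = \frac{1}{39 + \left(12 + 2 \cdot 1 + 6 \cdot 1 \left(-1\right)\right)} = \frac{1}{39 + \left(12 + 2 - 6\right)} = \frac{1}{39 + 8} = \frac{1}{47} \approx 0.021277$)
$Y M + J = 49 \cdot 51 + \frac{1}{47} = 2499 + \frac{1}{47} = \frac{117454}{47}$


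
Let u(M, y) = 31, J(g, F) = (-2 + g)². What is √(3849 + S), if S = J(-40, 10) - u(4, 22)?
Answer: √5582 ≈ 74.713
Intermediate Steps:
S = 1733 (S = (-2 - 40)² - 1*31 = (-42)² - 31 = 1764 - 31 = 1733)
√(3849 + S) = √(3849 + 1733) = √5582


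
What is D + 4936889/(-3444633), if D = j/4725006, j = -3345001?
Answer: -1056034271999/493209442206 ≈ -2.1411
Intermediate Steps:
D = -304091/429546 (D = -3345001/4725006 = -3345001*1/4725006 = -304091/429546 ≈ -0.70794)
D + 4936889/(-3444633) = -304091/429546 + 4936889/(-3444633) = -304091/429546 + 4936889*(-1/3444633) = -304091/429546 - 4936889/3444633 = -1056034271999/493209442206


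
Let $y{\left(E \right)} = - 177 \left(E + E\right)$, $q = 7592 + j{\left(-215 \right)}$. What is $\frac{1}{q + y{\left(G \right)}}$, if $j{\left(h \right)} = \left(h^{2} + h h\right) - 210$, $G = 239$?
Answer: $\frac{1}{15226} \approx 6.5677 \cdot 10^{-5}$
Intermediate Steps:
$j{\left(h \right)} = -210 + 2 h^{2}$ ($j{\left(h \right)} = \left(h^{2} + h^{2}\right) - 210 = 2 h^{2} - 210 = -210 + 2 h^{2}$)
$q = 99832$ ($q = 7592 - \left(210 - 2 \left(-215\right)^{2}\right) = 7592 + \left(-210 + 2 \cdot 46225\right) = 7592 + \left(-210 + 92450\right) = 7592 + 92240 = 99832$)
$y{\left(E \right)} = - 354 E$ ($y{\left(E \right)} = - 177 \cdot 2 E = - 354 E$)
$\frac{1}{q + y{\left(G \right)}} = \frac{1}{99832 - 84606} = \frac{1}{15226}$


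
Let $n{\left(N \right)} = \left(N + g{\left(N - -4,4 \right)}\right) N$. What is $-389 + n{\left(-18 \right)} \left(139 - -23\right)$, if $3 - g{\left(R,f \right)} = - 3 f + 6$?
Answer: $25855$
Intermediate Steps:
$g{\left(R,f \right)} = -3 + 3 f$ ($g{\left(R,f \right)} = 3 - \left(- 3 f + 6\right) = 3 - \left(6 - 3 f\right) = 3 + \left(-6 + 3 f\right) = -3 + 3 f$)
$n{\left(N \right)} = N \left(9 + N\right)$ ($n{\left(N \right)} = \left(N + \left(-3 + 3 \cdot 4\right)\right) N = \left(N + \left(-3 + 12\right)\right) N = \left(N + 9\right) N = \left(9 + N\right) N = N \left(9 + N\right)$)
$-389 + n{\left(-18 \right)} \left(139 - -23\right) = -389 + - 18 \left(9 - 18\right) \left(139 - -23\right) = -389 + \left(-18\right) \left(-9\right) \left(139 + 23\right) = -389 + 162 \cdot 162 = -389 + 26244 = 25855$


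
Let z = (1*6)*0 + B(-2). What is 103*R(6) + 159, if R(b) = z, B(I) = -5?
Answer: -356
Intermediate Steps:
z = -5 (z = (1*6)*0 - 5 = 6*0 - 5 = 0 - 5 = -5)
R(b) = -5
103*R(6) + 159 = 103*(-5) + 159 = -515 + 159 = -356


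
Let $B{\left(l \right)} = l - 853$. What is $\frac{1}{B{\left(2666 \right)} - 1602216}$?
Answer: $- \frac{1}{1600403} \approx -6.2484 \cdot 10^{-7}$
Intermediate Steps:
$B{\left(l \right)} = -853 + l$ ($B{\left(l \right)} = l - 853 = -853 + l$)
$\frac{1}{B{\left(2666 \right)} - 1602216} = \frac{1}{\left(-853 + 2666\right) - 1602216} = \frac{1}{1813 - 1602216} = \frac{1}{-1600403} = - \frac{1}{1600403}$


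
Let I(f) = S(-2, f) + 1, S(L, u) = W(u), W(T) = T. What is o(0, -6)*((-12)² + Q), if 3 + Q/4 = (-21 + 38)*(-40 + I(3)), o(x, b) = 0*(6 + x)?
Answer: 0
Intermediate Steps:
S(L, u) = u
I(f) = 1 + f (I(f) = f + 1 = 1 + f)
o(x, b) = 0
Q = -2460 (Q = -12 + 4*((-21 + 38)*(-40 + (1 + 3))) = -12 + 4*(17*(-40 + 4)) = -12 + 4*(17*(-36)) = -12 + 4*(-612) = -12 - 2448 = -2460)
o(0, -6)*((-12)² + Q) = 0*((-12)² - 2460) = 0*(144 - 2460) = 0*(-2316) = 0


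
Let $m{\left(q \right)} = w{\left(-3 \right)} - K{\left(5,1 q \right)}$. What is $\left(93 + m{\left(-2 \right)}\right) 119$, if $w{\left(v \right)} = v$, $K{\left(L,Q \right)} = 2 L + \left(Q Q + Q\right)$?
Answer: $9282$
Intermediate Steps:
$K{\left(L,Q \right)} = Q + Q^{2} + 2 L$ ($K{\left(L,Q \right)} = 2 L + \left(Q^{2} + Q\right) = 2 L + \left(Q + Q^{2}\right) = Q + Q^{2} + 2 L$)
$m{\left(q \right)} = -13 - q - q^{2}$ ($m{\left(q \right)} = -3 - \left(1 q + \left(1 q\right)^{2} + 2 \cdot 5\right) = -3 - \left(q + q^{2} + 10\right) = -3 - \left(10 + q + q^{2}\right) = -13 - q - q^{2}$)
$\left(93 + m{\left(-2 \right)}\right) 119 = \left(93 - 15\right) 119 = 78 \cdot 119 = 9282$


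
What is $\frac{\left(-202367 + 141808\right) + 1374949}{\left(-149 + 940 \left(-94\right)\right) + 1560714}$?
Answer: $\frac{12518}{14021} \approx 0.8928$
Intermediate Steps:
$\frac{\left(-202367 + 141808\right) + 1374949}{\left(-149 + 940 \left(-94\right)\right) + 1560714} = \frac{-60559 + 1374949}{\left(-149 - 88360\right) + 1560714} = \frac{1314390}{-88509 + 1560714} = \frac{1314390}{1472205} = 1314390 \cdot \frac{1}{1472205} = \frac{12518}{14021}$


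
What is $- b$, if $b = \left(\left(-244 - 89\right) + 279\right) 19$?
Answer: $1026$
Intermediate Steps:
$b = -1026$ ($b = \left(\left(-244 - 89\right) + 279\right) 19 = \left(-333 + 279\right) 19 = \left(-54\right) 19 = -1026$)
$- b = \left(-1\right) \left(-1026\right) = 1026$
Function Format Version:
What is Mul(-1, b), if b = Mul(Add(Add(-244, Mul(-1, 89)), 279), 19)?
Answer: 1026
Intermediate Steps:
b = -1026 (b = Mul(Add(Add(-244, -89), 279), 19) = Mul(Add(-333, 279), 19) = Mul(-54, 19) = -1026)
Mul(-1, b) = Mul(-1, -1026) = 1026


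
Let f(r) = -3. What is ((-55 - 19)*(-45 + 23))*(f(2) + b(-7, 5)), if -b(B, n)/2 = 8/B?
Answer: -8140/7 ≈ -1162.9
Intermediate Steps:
b(B, n) = -16/B
((-55 - 19)*(-45 + 23))*(f(2) + b(-7, 5)) = ((-55 - 19)*(-45 + 23))*(-3 - 16/(-7)) = (-74*(-22))*(-3 - 16*(-1/7)) = 1628*(-3 + 16/7) = 1628*(-5/7) = -8140/7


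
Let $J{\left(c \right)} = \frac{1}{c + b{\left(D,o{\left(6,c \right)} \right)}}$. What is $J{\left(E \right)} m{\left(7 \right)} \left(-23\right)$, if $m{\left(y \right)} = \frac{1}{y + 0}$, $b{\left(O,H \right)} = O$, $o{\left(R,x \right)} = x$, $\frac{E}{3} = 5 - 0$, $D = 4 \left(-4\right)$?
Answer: $\frac{23}{7} \approx 3.2857$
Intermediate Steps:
$D = -16$
$E = 15$ ($E = 3 \left(5 - 0\right) = 3 \left(5 + 0\right) = 3 \cdot 5 = 15$)
$J{\left(c \right)} = \frac{1}{-16 + c}$ ($J{\left(c \right)} = \frac{1}{c - 16} = \frac{1}{-16 + c}$)
$m{\left(y \right)} = \frac{1}{y}$
$J{\left(E \right)} m{\left(7 \right)} \left(-23\right) = \frac{1}{\left(-16 + 15\right) 7} \left(-23\right) = \frac{1}{-1} \cdot \frac{1}{7} \left(-23\right) = \left(-1\right) \frac{1}{7} \left(-23\right) = \left(- \frac{1}{7}\right) \left(-23\right) = \frac{23}{7}$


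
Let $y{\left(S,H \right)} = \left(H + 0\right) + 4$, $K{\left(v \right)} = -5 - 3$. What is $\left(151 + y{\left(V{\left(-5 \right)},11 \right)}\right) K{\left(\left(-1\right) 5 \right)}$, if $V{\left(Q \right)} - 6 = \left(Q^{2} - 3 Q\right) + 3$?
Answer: $-1328$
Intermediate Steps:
$K{\left(v \right)} = -8$ ($K{\left(v \right)} = -5 - 3 = -8$)
$V{\left(Q \right)} = 9 + Q^{2} - 3 Q$ ($V{\left(Q \right)} = 6 + \left(\left(Q^{2} - 3 Q\right) + 3\right) = 6 + \left(3 + Q^{2} - 3 Q\right) = 9 + Q^{2} - 3 Q$)
$y{\left(S,H \right)} = 4 + H$ ($y{\left(S,H \right)} = H + 4 = 4 + H$)
$\left(151 + y{\left(V{\left(-5 \right)},11 \right)}\right) K{\left(\left(-1\right) 5 \right)} = \left(151 + \left(4 + 11\right)\right) \left(-8\right) = \left(151 + 15\right) \left(-8\right) = 166 \left(-8\right) = -1328$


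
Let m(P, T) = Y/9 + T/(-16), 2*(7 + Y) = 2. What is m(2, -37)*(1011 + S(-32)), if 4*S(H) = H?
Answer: 79237/48 ≈ 1650.8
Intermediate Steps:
Y = -6 (Y = -7 + (½)*2 = -7 + 1 = -6)
S(H) = H/4
m(P, T) = -⅔ - T/16 (m(P, T) = -6/9 + T/(-16) = -6*⅑ + T*(-1/16) = -⅔ - T/16)
m(2, -37)*(1011 + S(-32)) = (-⅔ - 1/16*(-37))*(1011 + (¼)*(-32)) = (-⅔ + 37/16)*(1011 - 8) = (79/48)*1003 = 79237/48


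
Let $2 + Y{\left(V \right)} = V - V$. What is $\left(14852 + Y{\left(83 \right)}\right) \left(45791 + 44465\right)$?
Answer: $1340301600$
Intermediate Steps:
$Y{\left(V \right)} = -2$ ($Y{\left(V \right)} = -2 + \left(V - V\right) = -2 + 0 = -2$)
$\left(14852 + Y{\left(83 \right)}\right) \left(45791 + 44465\right) = \left(14852 - 2\right) \left(45791 + 44465\right) = 14850 \cdot 90256 = 1340301600$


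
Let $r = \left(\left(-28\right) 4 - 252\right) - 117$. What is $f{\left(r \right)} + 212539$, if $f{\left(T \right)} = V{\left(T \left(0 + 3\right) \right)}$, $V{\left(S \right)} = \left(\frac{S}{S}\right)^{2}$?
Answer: $212540$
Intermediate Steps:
$r = -481$ ($r = \left(-112 - 252\right) - 117 = -364 - 117 = -481$)
$V{\left(S \right)} = 1$ ($V{\left(S \right)} = 1^{2} = 1$)
$f{\left(T \right)} = 1$
$f{\left(r \right)} + 212539 = 1 + 212539 = 212540$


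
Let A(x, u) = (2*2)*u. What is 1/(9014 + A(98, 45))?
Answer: 1/9194 ≈ 0.00010877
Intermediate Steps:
A(x, u) = 4*u
1/(9014 + A(98, 45)) = 1/(9014 + 4*45) = 1/(9014 + 180) = 1/9194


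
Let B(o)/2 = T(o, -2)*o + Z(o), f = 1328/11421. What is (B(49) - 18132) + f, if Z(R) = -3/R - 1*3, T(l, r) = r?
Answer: -10260241540/559629 ≈ -18334.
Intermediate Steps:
f = 1328/11421 (f = 1328*(1/11421) = 1328/11421 ≈ 0.11628)
Z(R) = -3 - 3/R (Z(R) = -3/R - 3 = -3 - 3/R)
B(o) = -6 - 6/o - 4*o (B(o) = 2*(-2*o + (-3 - 3/o)) = 2*(-3 - 3/o - 2*o) = -6 - 6/o - 4*o)
(B(49) - 18132) + f = ((-6 - 6/49 - 4*49) - 18132) + 1328/11421 = ((-6 - 6*1/49 - 196) - 18132) + 1328/11421 = ((-6 - 6/49 - 196) - 18132) + 1328/11421 = (-9904/49 - 18132) + 1328/11421 = -898372/49 + 1328/11421 = -10260241540/559629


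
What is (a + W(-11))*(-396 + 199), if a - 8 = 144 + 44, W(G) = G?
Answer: -36445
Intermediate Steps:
a = 196 (a = 8 + (144 + 44) = 8 + 188 = 196)
(a + W(-11))*(-396 + 199) = (196 - 11)*(-396 + 199) = 185*(-197) = -36445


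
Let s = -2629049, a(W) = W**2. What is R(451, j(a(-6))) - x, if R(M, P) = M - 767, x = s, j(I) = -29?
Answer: 2628733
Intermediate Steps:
x = -2629049
R(M, P) = -767 + M
R(451, j(a(-6))) - x = (-767 + 451) - 1*(-2629049) = -316 + 2629049 = 2628733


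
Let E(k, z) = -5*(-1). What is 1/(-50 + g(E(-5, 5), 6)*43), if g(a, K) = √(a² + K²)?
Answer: 50/110289 + 43*√61/110289 ≈ 0.0034984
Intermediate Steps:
E(k, z) = 5
g(a, K) = √(K² + a²)
1/(-50 + g(E(-5, 5), 6)*43) = 1/(-50 + √(6² + 5²)*43) = 1/(-50 + √(36 + 25)*43) = 1/(-50 + √61*43) = 1/(-50 + 43*√61)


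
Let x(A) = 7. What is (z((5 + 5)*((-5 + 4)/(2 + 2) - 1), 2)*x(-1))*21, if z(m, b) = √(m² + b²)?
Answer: 147*√641/2 ≈ 1860.9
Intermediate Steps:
z(m, b) = √(b² + m²)
(z((5 + 5)*((-5 + 4)/(2 + 2) - 1), 2)*x(-1))*21 = (√(2² + ((5 + 5)*((-5 + 4)/(2 + 2) - 1))²)*7)*21 = (√(4 + (10*(-1/4 - 1))²)*7)*21 = (√(4 + (10*(-1*¼ - 1))²)*7)*21 = (√(4 + (10*(-¼ - 1))²)*7)*21 = (√(4 + (10*(-5/4))²)*7)*21 = (√(4 + (-25/2)²)*7)*21 = (√(4 + 625/4)*7)*21 = (√(641/4)*7)*21 = ((√641/2)*7)*21 = (7*√641/2)*21 = 147*√641/2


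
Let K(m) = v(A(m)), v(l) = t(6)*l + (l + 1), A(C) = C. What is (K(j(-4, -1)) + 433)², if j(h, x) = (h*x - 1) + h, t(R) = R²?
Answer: 157609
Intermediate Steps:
v(l) = 1 + 37*l (v(l) = 6²*l + (l + 1) = 36*l + (1 + l) = 1 + 37*l)
j(h, x) = -1 + h + h*x (j(h, x) = (-1 + h*x) + h = -1 + h + h*x)
K(m) = 1 + 37*m
(K(j(-4, -1)) + 433)² = ((1 + 37*(-1 - 4 - 4*(-1))) + 433)² = ((1 + 37*(-1 - 4 + 4)) + 433)² = ((1 + 37*(-1)) + 433)² = ((1 - 37) + 433)² = (-36 + 433)² = 397² = 157609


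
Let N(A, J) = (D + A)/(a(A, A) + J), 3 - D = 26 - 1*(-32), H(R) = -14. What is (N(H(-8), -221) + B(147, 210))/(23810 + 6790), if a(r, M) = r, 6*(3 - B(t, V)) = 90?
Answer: -917/2397000 ≈ -0.00038256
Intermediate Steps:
B(t, V) = -12 (B(t, V) = 3 - ⅙*90 = 3 - 15 = -12)
D = -55 (D = 3 - (26 - 1*(-32)) = 3 - (26 + 32) = 3 - 1*58 = 3 - 58 = -55)
N(A, J) = (-55 + A)/(A + J)
(N(H(-8), -221) + B(147, 210))/(23810 + 6790) = ((-55 - 14)/(-14 - 221) - 12)/(23810 + 6790) = (-69/(-235) - 12)/30600 = (-1/235*(-69) - 12)*(1/30600) = (69/235 - 12)*(1/30600) = -2751/235*1/30600 = -917/2397000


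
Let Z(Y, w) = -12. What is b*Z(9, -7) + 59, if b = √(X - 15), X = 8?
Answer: 59 - 12*I*√7 ≈ 59.0 - 31.749*I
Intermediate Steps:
b = I*√7 (b = √(8 - 15) = √(-7) = I*√7 ≈ 2.6458*I)
b*Z(9, -7) + 59 = (I*√7)*(-12) + 59 = -12*I*√7 + 59 = 59 - 12*I*√7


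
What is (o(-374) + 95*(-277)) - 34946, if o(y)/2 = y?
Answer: -62009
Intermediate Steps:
o(y) = 2*y
(o(-374) + 95*(-277)) - 34946 = (2*(-374) + 95*(-277)) - 34946 = (-748 - 26315) - 34946 = -27063 - 34946 = -62009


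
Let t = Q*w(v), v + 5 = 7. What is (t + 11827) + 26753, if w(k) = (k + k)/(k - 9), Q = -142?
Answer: 270628/7 ≈ 38661.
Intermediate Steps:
v = 2 (v = -5 + 7 = 2)
w(k) = 2*k/(-9 + k) (w(k) = (2*k)/(-9 + k) = 2*k/(-9 + k))
t = 568/7 (t = -284*2/(-9 + 2) = -284*2/(-7) = -284*2*(-1)/7 = -142*(-4/7) = 568/7 ≈ 81.143)
(t + 11827) + 26753 = (568/7 + 11827) + 26753 = 83357/7 + 26753 = 270628/7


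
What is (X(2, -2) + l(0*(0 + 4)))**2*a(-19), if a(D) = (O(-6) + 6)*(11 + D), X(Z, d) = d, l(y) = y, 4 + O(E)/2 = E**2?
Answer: -2240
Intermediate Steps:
O(E) = -8 + 2*E**2
a(D) = 770 + 70*D (a(D) = ((-8 + 2*(-6)**2) + 6)*(11 + D) = ((-8 + 2*36) + 6)*(11 + D) = ((-8 + 72) + 6)*(11 + D) = (64 + 6)*(11 + D) = 70*(11 + D) = 770 + 70*D)
(X(2, -2) + l(0*(0 + 4)))**2*a(-19) = (-2 + 0*(0 + 4))**2*(770 + 70*(-19)) = (-2 + 0*4)**2*(770 - 1330) = (-2 + 0)**2*(-560) = (-2)**2*(-560) = 4*(-560) = -2240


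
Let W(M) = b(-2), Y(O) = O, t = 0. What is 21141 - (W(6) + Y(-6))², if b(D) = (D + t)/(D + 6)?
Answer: 84395/4 ≈ 21099.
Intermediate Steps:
b(D) = D/(6 + D) (b(D) = (D + 0)/(D + 6) = D/(6 + D))
W(M) = -½ (W(M) = -2/(6 - 2) = -2/4 = -2*¼ = -½)
21141 - (W(6) + Y(-6))² = 21141 - (-½ - 6)² = 21141 - (-13/2)² = 21141 - 1*169/4 = 21141 - 169/4 = 84395/4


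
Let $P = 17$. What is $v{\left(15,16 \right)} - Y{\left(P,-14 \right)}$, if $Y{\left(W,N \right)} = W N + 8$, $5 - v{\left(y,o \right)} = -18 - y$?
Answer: $268$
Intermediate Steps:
$v{\left(y,o \right)} = 23 + y$ ($v{\left(y,o \right)} = 5 - \left(-18 - y\right) = 5 + \left(18 + y\right) = 23 + y$)
$Y{\left(W,N \right)} = 8 + N W$ ($Y{\left(W,N \right)} = N W + 8 = 8 + N W$)
$v{\left(15,16 \right)} - Y{\left(P,-14 \right)} = \left(23 + 15\right) - \left(8 - 238\right) = 38 - \left(8 - 238\right) = 38 - -230 = 38 + 230 = 268$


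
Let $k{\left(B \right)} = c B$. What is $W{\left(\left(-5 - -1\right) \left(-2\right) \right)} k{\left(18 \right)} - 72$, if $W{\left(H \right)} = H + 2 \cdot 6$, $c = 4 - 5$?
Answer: $-432$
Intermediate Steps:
$c = -1$
$k{\left(B \right)} = - B$
$W{\left(H \right)} = 12 + H$ ($W{\left(H \right)} = H + 12 = 12 + H$)
$W{\left(\left(-5 - -1\right) \left(-2\right) \right)} k{\left(18 \right)} - 72 = \left(12 + \left(-5 - -1\right) \left(-2\right)\right) \left(\left(-1\right) 18\right) - 72 = \left(12 + \left(-5 + \left(-5 + 6\right)\right) \left(-2\right)\right) \left(-18\right) - 72 = \left(12 + \left(-5 + 1\right) \left(-2\right)\right) \left(-18\right) - 72 = \left(12 - -8\right) \left(-18\right) - 72 = \left(12 + 8\right) \left(-18\right) - 72 = 20 \left(-18\right) - 72 = -360 - 72 = -432$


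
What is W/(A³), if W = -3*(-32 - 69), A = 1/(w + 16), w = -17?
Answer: -303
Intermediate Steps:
A = -1 (A = 1/(-17 + 16) = 1/(-1) = -1)
W = 303 (W = -3*(-101) = 303)
W/(A³) = 303/((-1)³) = 303/(-1) = 303*(-1) = -303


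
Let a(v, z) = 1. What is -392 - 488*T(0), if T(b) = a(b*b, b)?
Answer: -880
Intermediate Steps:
T(b) = 1
-392 - 488*T(0) = -392 - 488*1 = -392 - 488 = -880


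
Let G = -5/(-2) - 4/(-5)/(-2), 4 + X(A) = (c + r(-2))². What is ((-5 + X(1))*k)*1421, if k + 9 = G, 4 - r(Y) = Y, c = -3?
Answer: 0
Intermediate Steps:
r(Y) = 4 - Y
X(A) = 5 (X(A) = -4 + (-3 + (4 - 1*(-2)))² = -4 + (-3 + (4 + 2))² = -4 + (-3 + 6)² = -4 + 3² = -4 + 9 = 5)
G = 21/10 (G = -5*(-½) - 4*(-⅕)*(-½) = 5/2 + (⅘)*(-½) = 5/2 - ⅖ = 21/10 ≈ 2.1000)
k = -69/10 (k = -9 + 21/10 = -69/10 ≈ -6.9000)
((-5 + X(1))*k)*1421 = ((-5 + 5)*(-69/10))*1421 = (0*(-69/10))*1421 = 0*1421 = 0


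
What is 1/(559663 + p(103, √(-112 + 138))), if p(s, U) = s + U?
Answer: 279883/156668987365 - √26/313337974730 ≈ 1.7864e-6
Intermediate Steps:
p(s, U) = U + s
1/(559663 + p(103, √(-112 + 138))) = 1/(559663 + (√(-112 + 138) + 103)) = 1/(559663 + (√26 + 103)) = 1/(559663 + (103 + √26)) = 1/(559766 + √26)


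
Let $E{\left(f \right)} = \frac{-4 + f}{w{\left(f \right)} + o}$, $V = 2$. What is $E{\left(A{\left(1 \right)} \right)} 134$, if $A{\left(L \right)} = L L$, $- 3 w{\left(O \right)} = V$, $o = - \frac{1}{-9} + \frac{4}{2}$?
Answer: $- \frac{3618}{13} \approx -278.31$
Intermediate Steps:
$o = \frac{19}{9}$ ($o = \left(-1\right) \left(- \frac{1}{9}\right) + 4 \cdot \frac{1}{2} = \frac{1}{9} + 2 = \frac{19}{9} \approx 2.1111$)
$w{\left(O \right)} = - \frac{2}{3}$ ($w{\left(O \right)} = \left(- \frac{1}{3}\right) 2 = - \frac{2}{3}$)
$A{\left(L \right)} = L^{2}$
$E{\left(f \right)} = - \frac{36}{13} + \frac{9 f}{13}$ ($E{\left(f \right)} = \frac{-4 + f}{- \frac{2}{3} + \frac{19}{9}} = \frac{-4 + f}{\frac{13}{9}} = \left(-4 + f\right) \frac{9}{13} = - \frac{36}{13} + \frac{9 f}{13}$)
$E{\left(A{\left(1 \right)} \right)} 134 = \left(- \frac{36}{13} + \frac{9 \cdot 1^{2}}{13}\right) 134 = \left(- \frac{36}{13} + \frac{9}{13} \cdot 1\right) 134 = \left(- \frac{36}{13} + \frac{9}{13}\right) 134 = \left(- \frac{27}{13}\right) 134 = - \frac{3618}{13}$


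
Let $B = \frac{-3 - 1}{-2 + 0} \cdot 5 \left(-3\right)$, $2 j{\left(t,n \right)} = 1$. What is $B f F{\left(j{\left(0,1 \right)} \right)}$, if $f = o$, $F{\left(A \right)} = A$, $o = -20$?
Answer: $300$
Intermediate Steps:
$j{\left(t,n \right)} = \frac{1}{2}$ ($j{\left(t,n \right)} = \frac{1}{2} \cdot 1 = \frac{1}{2}$)
$f = -20$
$B = -30$ ($B = - \frac{4}{-2} \cdot 5 \left(-3\right) = \left(-4\right) \left(- \frac{1}{2}\right) 5 \left(-3\right) = 2 \cdot 5 \left(-3\right) = 10 \left(-3\right) = -30$)
$B f F{\left(j{\left(0,1 \right)} \right)} = \left(-30\right) \left(-20\right) \frac{1}{2} = 600 \cdot \frac{1}{2} = 300$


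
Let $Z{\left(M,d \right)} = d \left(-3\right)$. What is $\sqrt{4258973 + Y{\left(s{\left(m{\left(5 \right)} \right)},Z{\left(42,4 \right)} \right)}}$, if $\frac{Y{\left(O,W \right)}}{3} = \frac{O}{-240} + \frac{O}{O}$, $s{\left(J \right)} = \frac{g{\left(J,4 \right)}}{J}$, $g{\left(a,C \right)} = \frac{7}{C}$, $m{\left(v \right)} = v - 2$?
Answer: $\frac{\sqrt{61329254295}}{120} \approx 2063.7$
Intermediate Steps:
$m{\left(v \right)} = -2 + v$
$Z{\left(M,d \right)} = - 3 d$
$s{\left(J \right)} = \frac{7}{4 J}$ ($s{\left(J \right)} = \frac{7 \cdot \frac{1}{4}}{J} = \frac{7}{4 J}$)
$Y{\left(O,W \right)} = 3 - \frac{O}{80}$ ($Y{\left(O,W \right)} = 3 \left(\frac{O}{-240} + \frac{O}{O}\right) = 3 \left(O \left(- \frac{1}{240}\right) + 1\right) = 3 \left(- \frac{O}{240} + 1\right) = 3 \left(1 - \frac{O}{240}\right) = 3 - \frac{O}{80}$)
$\sqrt{4258973 + Y{\left(s{\left(m{\left(5 \right)} \right)},Z{\left(42,4 \right)} \right)}} = \sqrt{4258973 + \left(3 - \frac{\frac{7}{4} \frac{1}{-2 + 5}}{80}\right)} = \sqrt{4258973 + \left(3 - \frac{\frac{7}{4} \cdot \frac{1}{3}}{80}\right)} = \sqrt{4258973 + \left(3 - \frac{7}{960}\right)} = \sqrt{4258973 + \frac{2873}{960}} = \sqrt{\frac{4088616953}{960}} = \frac{\sqrt{61329254295}}{120}$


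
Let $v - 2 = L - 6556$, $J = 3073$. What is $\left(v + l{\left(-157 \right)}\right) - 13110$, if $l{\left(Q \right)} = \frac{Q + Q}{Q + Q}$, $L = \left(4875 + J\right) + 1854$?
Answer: $-9861$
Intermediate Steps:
$L = 9802$ ($L = \left(4875 + 3073\right) + 1854 = 7948 + 1854 = 9802$)
$v = 3248$ ($v = 2 + \left(9802 - 6556\right) = 2 + 3246 = 3248$)
$l{\left(Q \right)} = 1$ ($l{\left(Q \right)} = \frac{2 Q}{2 Q} = 2 Q \frac{1}{2 Q} = 1$)
$\left(v + l{\left(-157 \right)}\right) - 13110 = \left(3248 + 1\right) - 13110 = 3249 - 13110 = -9861$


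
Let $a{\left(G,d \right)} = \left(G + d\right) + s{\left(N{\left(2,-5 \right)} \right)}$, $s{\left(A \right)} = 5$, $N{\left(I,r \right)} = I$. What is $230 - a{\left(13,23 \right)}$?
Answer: $189$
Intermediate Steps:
$a{\left(G,d \right)} = 5 + G + d$ ($a{\left(G,d \right)} = \left(G + d\right) + 5 = 5 + G + d$)
$230 - a{\left(13,23 \right)} = 230 - \left(5 + 13 + 23\right) = 230 - 41 = 189$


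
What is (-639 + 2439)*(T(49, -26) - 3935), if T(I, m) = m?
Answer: -7129800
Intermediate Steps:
(-639 + 2439)*(T(49, -26) - 3935) = (-639 + 2439)*(-26 - 3935) = 1800*(-3961) = -7129800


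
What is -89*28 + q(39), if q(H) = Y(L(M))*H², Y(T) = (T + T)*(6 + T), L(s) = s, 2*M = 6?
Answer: 79642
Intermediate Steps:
M = 3 (M = (½)*6 = 3)
Y(T) = 2*T*(6 + T) (Y(T) = (2*T)*(6 + T) = 2*T*(6 + T))
q(H) = 54*H² (q(H) = (2*3*(6 + 3))*H² = (2*3*9)*H² = 54*H²)
-89*28 + q(39) = -89*28 + 54*39² = -2492 + 54*1521 = -2492 + 82134 = 79642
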